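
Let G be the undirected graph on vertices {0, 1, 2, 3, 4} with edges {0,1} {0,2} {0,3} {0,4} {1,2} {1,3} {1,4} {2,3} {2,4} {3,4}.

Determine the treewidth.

A width-4 tree decomposition is:
Bags: B1 = {0, 1, 2, 3, 4}
Tree: (single bag)
A single bag containing all 5 vertices is trivially a valid decomposition of width 4. Conversely, {0, 1, 2, 3, 4} is a clique of size 5, and the vertices of any clique must share a bag in every tree decomposition; so some bag has ≥ 5 vertices and tw(G) ≥ 4. Therefore the treewidth is 4.

4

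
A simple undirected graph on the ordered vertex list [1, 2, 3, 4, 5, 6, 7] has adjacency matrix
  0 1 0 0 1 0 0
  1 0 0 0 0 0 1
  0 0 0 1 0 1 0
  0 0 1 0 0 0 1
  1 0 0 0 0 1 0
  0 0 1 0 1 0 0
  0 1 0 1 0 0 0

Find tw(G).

2

A width-2 tree decomposition is:
Bags: B1 = {1, 2, 5}  B2 = {2, 5, 7}  B3 = {4, 5, 7}  B4 = {3, 4, 5}  B5 = {3, 5, 6}
Tree: B1–B2, B2–B3, B3–B4, B4–B5
Each bag holds 3 vertices, so the decomposition has width 2, which upper-bounds the treewidth. Since 5–1–2–7–4–3–6–5 is a cycle in G, G is not acyclic. Forests are exactly the graphs of treewidth ≤ 1, so tw(G) ≥ 2. The upper and lower bounds meet at 2, so that is the treewidth.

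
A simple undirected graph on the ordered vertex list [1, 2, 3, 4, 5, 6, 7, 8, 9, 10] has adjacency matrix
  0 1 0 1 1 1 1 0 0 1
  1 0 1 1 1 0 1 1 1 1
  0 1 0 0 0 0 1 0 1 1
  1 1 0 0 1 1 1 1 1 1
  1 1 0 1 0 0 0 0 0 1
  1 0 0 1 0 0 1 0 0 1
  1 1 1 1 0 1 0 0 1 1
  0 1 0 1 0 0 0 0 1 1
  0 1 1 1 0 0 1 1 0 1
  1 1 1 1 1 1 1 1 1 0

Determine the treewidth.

4

A width-4 tree decomposition is:
Bags: B1 = {1, 2, 4, 5, 10}  B2 = {1, 2, 4, 7, 10}  B3 = {2, 4, 7, 9, 10}  B4 = {2, 4, 8, 9, 10}  B5 = {2, 3, 7, 9, 10}  B6 = {1, 4, 6, 7, 10}
Tree: B1–B2, B2–B3, B3–B4, B3–B5, B2–B6
The largest bag has 5 vertices, giving width 4; this decomposition certifies tw(G) ≤ 4. Conversely, {2, 3, 7, 9, 10} is a clique of size 5, and the vertices of any clique must share a bag in every tree decomposition; so some bag has ≥ 5 vertices and tw(G) ≥ 4. Hence tw(G) = 4 exactly.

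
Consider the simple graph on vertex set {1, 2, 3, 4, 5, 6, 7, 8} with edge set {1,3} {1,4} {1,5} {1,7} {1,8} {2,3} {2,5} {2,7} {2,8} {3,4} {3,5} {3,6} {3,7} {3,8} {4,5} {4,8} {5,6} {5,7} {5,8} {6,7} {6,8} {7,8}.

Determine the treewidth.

A width-4 tree decomposition is:
Bags: B1 = {3, 5, 6, 7, 8}  B2 = {2, 3, 5, 7, 8}  B3 = {1, 3, 5, 7, 8}  B4 = {1, 3, 4, 5, 8}
Tree: B1–B2, B1–B3, B3–B4
Each bag holds 5 vertices, so the decomposition has width 4, which upper-bounds the treewidth. For the lower bound, the 5 vertices {1, 3, 4, 5, 8} are pairwise adjacent, and any tree decomposition puts a clique entirely inside one bag — forcing width ≥ 4. Combining the bounds, tw(G) = 4.

4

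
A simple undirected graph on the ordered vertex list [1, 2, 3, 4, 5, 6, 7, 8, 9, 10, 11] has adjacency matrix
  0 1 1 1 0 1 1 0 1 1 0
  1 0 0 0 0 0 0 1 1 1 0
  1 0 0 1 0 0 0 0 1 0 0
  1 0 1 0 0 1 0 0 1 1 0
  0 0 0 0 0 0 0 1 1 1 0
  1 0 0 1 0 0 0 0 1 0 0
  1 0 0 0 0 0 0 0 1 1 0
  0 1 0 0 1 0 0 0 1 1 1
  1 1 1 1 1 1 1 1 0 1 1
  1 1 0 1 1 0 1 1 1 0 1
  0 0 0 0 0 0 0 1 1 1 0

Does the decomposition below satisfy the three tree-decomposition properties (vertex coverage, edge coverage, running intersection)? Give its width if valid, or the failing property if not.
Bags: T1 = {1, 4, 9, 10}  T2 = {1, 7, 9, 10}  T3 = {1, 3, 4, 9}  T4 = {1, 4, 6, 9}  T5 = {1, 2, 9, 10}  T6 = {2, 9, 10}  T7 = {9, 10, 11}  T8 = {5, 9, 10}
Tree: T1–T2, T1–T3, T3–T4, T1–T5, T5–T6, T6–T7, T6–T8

No — vertex 8 appears in no bag.

A tree decomposition must satisfy three properties: every vertex lies in some bag; for every edge, both endpoints lie together in some bag; and for every vertex, the bags containing it form a connected subtree. Here vertex 8 appears in no bag, so the decomposition is invalid.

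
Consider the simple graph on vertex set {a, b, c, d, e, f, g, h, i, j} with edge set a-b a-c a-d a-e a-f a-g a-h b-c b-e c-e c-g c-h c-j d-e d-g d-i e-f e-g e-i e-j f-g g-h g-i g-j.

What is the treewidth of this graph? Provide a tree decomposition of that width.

Treewidth 3.
One optimal decomposition is:
Bags: B1 = {a, d, e, g}  B2 = {a, c, e, g}  B3 = {a, e, f, g}  B4 = {c, e, g, j}  B5 = {a, b, c, e}  B6 = {d, e, g, i}  B7 = {a, c, g, h}
Tree: B1–B2, B1–B3, B2–B4, B2–B5, B1–B6, B2–B7

Each bag holds 4 vertices, so the decomposition has width 3, which upper-bounds the treewidth. On the other hand G contains the 4-clique {c, e, g, j}. A clique must lie in a single bag of any decomposition, so no decomposition can have width below 3. The upper and lower bounds meet at 3, so that is the treewidth.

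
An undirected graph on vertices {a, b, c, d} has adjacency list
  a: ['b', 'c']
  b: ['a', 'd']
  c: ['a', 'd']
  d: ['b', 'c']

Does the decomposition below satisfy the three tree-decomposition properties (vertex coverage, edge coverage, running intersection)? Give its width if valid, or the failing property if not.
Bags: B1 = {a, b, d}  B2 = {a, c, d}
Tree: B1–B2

Checking the three conditions: (i) the bags cover all of {a, b, c, d}; (ii) for each edge, some bag contains both endpoints; (iii) the bags containing any fixed vertex form a subtree. All hold, so the decomposition is valid with width 3 − 1 = 2.

Yes; width 2.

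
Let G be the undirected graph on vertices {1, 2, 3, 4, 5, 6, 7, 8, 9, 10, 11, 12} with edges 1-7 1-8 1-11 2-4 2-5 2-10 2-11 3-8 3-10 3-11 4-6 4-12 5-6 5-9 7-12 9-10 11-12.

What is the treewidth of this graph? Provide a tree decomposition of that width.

Treewidth 3.
One optimal decomposition is:
Bags: B1 = {4, 5, 6, 9}  B2 = {2, 4, 5, 9}  B3 = {2, 4, 9, 10}  B4 = {2, 4, 10, 12}  B5 = {2, 10, 11, 12}  B6 = {3, 10, 11, 12}  B7 = {3, 7, 11, 12}  B8 = {1, 3, 7, 11}  B9 = {1, 3, 7, 8}
Tree: B1–B2, B2–B3, B3–B4, B4–B5, B5–B6, B6–B7, B7–B8, B8–B9

The largest bag has 4 vertices, giving width 3; this decomposition certifies tw(G) ≤ 3. For the lower bound: the 4 vertex sets {5,6,9}, {4}, {2}, {3,10,11,12} are disjoint, each induces a connected subgraph, and every pair is joined by at least one edge of G. Contracting each set to a single vertex therefore yields K_{4} as a minor, and since treewidth is minor-monotone, tw(G) ≥ tw(K_{4}) = 3. Therefore the treewidth is 3.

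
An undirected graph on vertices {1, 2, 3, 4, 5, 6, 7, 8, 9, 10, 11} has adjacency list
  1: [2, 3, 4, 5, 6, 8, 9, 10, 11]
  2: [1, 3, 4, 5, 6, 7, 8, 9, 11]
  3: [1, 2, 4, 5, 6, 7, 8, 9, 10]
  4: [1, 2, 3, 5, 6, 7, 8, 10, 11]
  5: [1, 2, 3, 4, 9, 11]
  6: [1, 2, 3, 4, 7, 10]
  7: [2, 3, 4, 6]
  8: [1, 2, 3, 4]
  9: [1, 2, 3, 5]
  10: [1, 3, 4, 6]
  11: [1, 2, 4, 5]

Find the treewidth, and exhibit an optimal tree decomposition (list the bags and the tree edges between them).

Treewidth 4.
Bags: B1 = {1, 2, 3, 4, 6}  B2 = {1, 2, 3, 4, 5}  B3 = {1, 3, 4, 6, 10}  B4 = {1, 2, 3, 5, 9}  B5 = {1, 2, 3, 4, 8}  B6 = {2, 3, 4, 6, 7}  B7 = {1, 2, 4, 5, 11}
Tree: B1–B2, B1–B3, B2–B4, B2–B5, B1–B6, B2–B7

Each bag holds 5 vertices, so the decomposition has width 4, which upper-bounds the treewidth. For the lower bound, the 5 vertices {1, 2, 4, 5, 11} are pairwise adjacent, and any tree decomposition puts a clique entirely inside one bag — forcing width ≥ 4. The upper and lower bounds meet at 4, so that is the treewidth.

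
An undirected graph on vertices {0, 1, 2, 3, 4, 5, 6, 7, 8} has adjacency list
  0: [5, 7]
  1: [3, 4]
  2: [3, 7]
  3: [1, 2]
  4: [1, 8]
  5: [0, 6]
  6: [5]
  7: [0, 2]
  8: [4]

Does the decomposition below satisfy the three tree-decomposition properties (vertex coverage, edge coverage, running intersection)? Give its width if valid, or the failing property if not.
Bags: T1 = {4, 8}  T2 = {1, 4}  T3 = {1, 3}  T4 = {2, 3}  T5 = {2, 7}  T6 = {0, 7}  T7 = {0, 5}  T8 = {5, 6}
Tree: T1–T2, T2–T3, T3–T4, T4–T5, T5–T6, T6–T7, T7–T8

Every vertex of G appears in some bag (union = {0, 1, 2, 3, 4, 5, 6, 7, 8}); every edge is covered by a bag; and for each vertex v the set of bags containing v is connected in the bag tree. The decomposition is therefore valid. The largest bag has 2 vertices, so the width is 1.

Yes; width 1.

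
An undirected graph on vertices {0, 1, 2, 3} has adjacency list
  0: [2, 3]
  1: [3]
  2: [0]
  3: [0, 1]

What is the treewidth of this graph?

1

A width-1 tree decomposition is:
Bags: B1 = {0, 2}  B2 = {0, 3}  B3 = {1, 3}
Tree: B1–B2, B2–B3
The largest bag has 2 vertices, giving width 1; this decomposition certifies tw(G) ≤ 1. G has an edge, so its treewidth is at least 1. Combining the bounds, tw(G) = 1.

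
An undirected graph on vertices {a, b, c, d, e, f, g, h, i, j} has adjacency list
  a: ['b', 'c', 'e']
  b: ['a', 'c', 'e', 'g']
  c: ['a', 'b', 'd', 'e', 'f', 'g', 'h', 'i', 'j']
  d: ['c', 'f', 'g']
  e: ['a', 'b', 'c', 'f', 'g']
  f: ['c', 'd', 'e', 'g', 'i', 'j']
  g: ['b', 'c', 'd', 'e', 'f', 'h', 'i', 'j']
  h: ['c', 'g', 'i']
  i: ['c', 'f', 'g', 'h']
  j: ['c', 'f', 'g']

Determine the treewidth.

A width-3 tree decomposition is:
Bags: B1 = {c, e, f, g}  B2 = {c, f, g, i}  B3 = {c, f, g, j}  B4 = {b, c, e, g}  B5 = {c, d, f, g}  B6 = {c, g, h, i}  B7 = {a, b, c, e}
Tree: B1–B2, B1–B3, B1–B4, B3–B5, B2–B6, B4–B7
The largest bag has 4 vertices, giving width 3; this decomposition certifies tw(G) ≤ 3. Conversely, {c, g, h, i} is a clique of size 4, and the vertices of any clique must share a bag in every tree decomposition; so some bag has ≥ 4 vertices and tw(G) ≥ 3. The upper and lower bounds meet at 3, so that is the treewidth.

3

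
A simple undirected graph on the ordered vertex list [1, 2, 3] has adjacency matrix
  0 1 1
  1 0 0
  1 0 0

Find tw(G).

1

A width-1 tree decomposition is:
Bags: B1 = {1, 3}  B2 = {1, 2}
Tree: B1–B2
The largest bag has 2 vertices, giving width 1; this decomposition certifies tw(G) ≤ 1. Since G has at least one edge (e.g. 1–3), it is not an edgeless graph, so tw(G) ≥ 1. The upper and lower bounds meet at 1, so that is the treewidth.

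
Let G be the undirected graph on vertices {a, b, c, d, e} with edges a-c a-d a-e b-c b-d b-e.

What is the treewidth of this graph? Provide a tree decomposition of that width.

Every bag has size at most 3, so the width is 3 − 1 = 2 and tw(G) ≤ 2. For the lower bound, G contains the cycle c–b–e–a–c, so G is not a forest; only forests have treewidth ≤ 1, hence tw(G) ≥ 2. Hence tw(G) = 2 exactly.

Treewidth 2.
One such decomposition:
Bags: B1 = {a, b, c}  B2 = {a, b, e}  B3 = {a, b, d}
Tree: B1–B2, B2–B3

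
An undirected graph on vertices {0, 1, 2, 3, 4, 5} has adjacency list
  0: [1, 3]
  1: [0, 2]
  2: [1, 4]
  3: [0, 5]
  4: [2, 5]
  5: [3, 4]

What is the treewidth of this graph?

2

A width-2 tree decomposition is:
Bags: B1 = {3, 4, 5}  B2 = {2, 3, 4}  B3 = {1, 2, 3}  B4 = {0, 1, 3}
Tree: B1–B2, B2–B3, B3–B4
The largest bag has 3 vertices, giving width 2; this decomposition certifies tw(G) ≤ 2. For the lower bound, G contains the cycle 3–5–4–2–1–0–3, so G is not a forest; only forests have treewidth ≤ 1, hence tw(G) ≥ 2. Combining the bounds, tw(G) = 2.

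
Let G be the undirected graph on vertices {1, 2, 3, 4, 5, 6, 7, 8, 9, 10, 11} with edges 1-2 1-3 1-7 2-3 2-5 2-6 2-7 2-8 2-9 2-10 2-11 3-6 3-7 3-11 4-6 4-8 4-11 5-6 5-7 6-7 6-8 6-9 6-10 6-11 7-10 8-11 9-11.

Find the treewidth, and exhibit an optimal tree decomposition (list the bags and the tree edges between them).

Treewidth 3.
Bags: B1 = {2, 6, 7, 10}  B2 = {2, 3, 6, 7}  B3 = {2, 3, 6, 11}  B4 = {2, 5, 6, 7}  B5 = {2, 6, 9, 11}  B6 = {1, 2, 3, 7}  B7 = {2, 6, 8, 11}  B8 = {4, 6, 8, 11}
Tree: B1–B2, B2–B3, B2–B4, B3–B5, B2–B6, B5–B7, B7–B8

The largest bag has 4 vertices, giving width 3; this decomposition certifies tw(G) ≤ 3. On the other hand G contains the 4-clique {1, 2, 3, 7}. A clique must lie in a single bag of any decomposition, so no decomposition can have width below 3. Hence tw(G) = 3 exactly.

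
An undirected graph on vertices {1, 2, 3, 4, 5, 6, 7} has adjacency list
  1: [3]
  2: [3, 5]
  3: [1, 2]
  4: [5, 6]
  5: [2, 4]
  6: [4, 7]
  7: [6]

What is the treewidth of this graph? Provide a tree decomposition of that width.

Treewidth 1.
One optimal decomposition is:
Bags: B1 = {6, 7}  B2 = {4, 6}  B3 = {4, 5}  B4 = {2, 5}  B5 = {2, 3}  B6 = {1, 3}
Tree: B1–B2, B2–B3, B3–B4, B4–B5, B5–B6

Each bag holds 2 vertices, so the decomposition has width 1, which upper-bounds the treewidth. Since G has at least one edge (e.g. 7–6), it is not an edgeless graph, so tw(G) ≥ 1. Hence tw(G) = 1 exactly.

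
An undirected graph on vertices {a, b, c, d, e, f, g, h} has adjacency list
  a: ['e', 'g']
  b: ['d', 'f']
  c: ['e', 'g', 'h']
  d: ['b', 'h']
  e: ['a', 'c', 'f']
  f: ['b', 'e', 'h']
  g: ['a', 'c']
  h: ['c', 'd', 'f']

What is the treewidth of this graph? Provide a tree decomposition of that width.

Each bag holds 3 vertices, so the decomposition has width 2, which upper-bounds the treewidth. The edges g–a–e–c–g form a cycle, so G is not a tree and its treewidth is at least 2. Hence tw(G) = 2 exactly.

Treewidth 2.
Bags: B1 = {a, c, g}  B2 = {a, c, e}  B3 = {c, e, h}  B4 = {e, f, h}  B5 = {d, f, h}  B6 = {b, d, f}
Tree: B1–B2, B2–B3, B3–B4, B4–B5, B5–B6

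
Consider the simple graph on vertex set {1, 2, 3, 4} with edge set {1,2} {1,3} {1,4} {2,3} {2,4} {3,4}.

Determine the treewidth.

3

A width-3 tree decomposition is:
Bags: B1 = {1, 2, 3, 4}
Tree: (single bag)
With just one bag of size 4, the width is 4 − 1 = 3, so tw(G) ≤ 3. On the other hand G contains the 4-clique {1, 2, 3, 4}. A clique must lie in a single bag of any decomposition, so no decomposition can have width below 3. Combining the bounds, tw(G) = 3.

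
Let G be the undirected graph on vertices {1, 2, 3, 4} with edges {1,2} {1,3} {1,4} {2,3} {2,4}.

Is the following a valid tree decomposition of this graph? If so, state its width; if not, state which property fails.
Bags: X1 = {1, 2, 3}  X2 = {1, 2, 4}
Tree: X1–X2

Vertex coverage: the bags together contain {1, 2, 3, 4}, the full vertex set. Edge coverage: each edge of G has both endpoints in at least one bag. Running intersection: for every vertex, the bags containing it form a connected subtree. All three properties hold, so this is a valid tree decomposition of width max|bag| − 1 = 2, and hence tw(G) ≤ 2.

Yes; width 2.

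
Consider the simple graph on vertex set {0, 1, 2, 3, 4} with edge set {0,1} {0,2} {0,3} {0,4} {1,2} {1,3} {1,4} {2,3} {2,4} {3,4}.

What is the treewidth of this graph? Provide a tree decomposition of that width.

With just one bag of size 5, the width is 5 − 1 = 4, so tw(G) ≤ 4. On the other hand G contains the 5-clique {0, 1, 2, 3, 4}. A clique must lie in a single bag of any decomposition, so no decomposition can have width below 4. Hence tw(G) = 4 exactly.

Treewidth 4.
One optimal decomposition is:
Bags: B1 = {0, 1, 2, 3, 4}
Tree: (single bag)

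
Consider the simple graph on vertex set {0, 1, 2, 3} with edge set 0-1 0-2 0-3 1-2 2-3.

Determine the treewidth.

2

A width-2 tree decomposition is:
Bags: B1 = {0, 2, 3}  B2 = {0, 1, 2}
Tree: B1–B2
Each bag holds 3 vertices, so the decomposition has width 2, which upper-bounds the treewidth. Conversely, {0, 1, 2} is a clique of size 3, and the vertices of any clique must share a bag in every tree decomposition; so some bag has ≥ 3 vertices and tw(G) ≥ 2. The upper and lower bounds meet at 2, so that is the treewidth.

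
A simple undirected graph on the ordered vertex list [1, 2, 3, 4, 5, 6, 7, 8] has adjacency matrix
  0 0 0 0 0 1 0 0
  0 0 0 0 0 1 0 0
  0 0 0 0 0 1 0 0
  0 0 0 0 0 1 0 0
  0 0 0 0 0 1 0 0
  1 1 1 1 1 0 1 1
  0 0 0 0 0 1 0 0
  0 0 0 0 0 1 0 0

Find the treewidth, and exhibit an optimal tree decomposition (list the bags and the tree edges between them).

Treewidth 1.
One such decomposition:
Bags: B1 = {2, 6}  B2 = {1, 6}  B3 = {6, 8}  B4 = {5, 6}  B5 = {6, 7}  B6 = {4, 6}  B7 = {3, 6}
Tree: B1–B2, B2–B3, B3–B4, B1–B5, B5–B6, B1–B7

The largest bag has 2 vertices, giving width 1; this decomposition certifies tw(G) ≤ 1. G has an edge, so its treewidth is at least 1. Therefore the treewidth is 1.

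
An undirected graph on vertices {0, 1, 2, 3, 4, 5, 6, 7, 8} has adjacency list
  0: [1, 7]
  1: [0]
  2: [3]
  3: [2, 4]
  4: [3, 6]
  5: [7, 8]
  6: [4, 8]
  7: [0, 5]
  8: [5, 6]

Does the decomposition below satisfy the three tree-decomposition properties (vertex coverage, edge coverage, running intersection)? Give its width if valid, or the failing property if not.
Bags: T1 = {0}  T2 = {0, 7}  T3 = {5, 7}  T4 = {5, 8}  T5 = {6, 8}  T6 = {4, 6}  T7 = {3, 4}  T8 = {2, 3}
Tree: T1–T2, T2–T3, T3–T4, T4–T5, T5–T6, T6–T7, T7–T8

A tree decomposition must satisfy three properties: every vertex lies in some bag; for every edge, both endpoints lie together in some bag; and for every vertex, the bags containing it form a connected subtree. Here vertex 1 appears in no bag, so the decomposition is invalid.

No — vertex 1 appears in no bag.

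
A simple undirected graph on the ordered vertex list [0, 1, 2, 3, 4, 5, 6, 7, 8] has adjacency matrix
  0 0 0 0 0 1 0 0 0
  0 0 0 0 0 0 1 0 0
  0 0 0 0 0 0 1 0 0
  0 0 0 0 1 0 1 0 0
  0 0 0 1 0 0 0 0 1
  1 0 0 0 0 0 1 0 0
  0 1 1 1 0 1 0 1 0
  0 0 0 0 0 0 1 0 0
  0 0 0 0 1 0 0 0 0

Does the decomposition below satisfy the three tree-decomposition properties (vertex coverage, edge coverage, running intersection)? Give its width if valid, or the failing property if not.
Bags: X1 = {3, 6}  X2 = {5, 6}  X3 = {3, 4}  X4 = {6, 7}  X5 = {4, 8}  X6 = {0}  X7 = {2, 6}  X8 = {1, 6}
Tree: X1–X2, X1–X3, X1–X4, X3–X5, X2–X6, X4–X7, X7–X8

A tree decomposition must satisfy three properties: every vertex lies in some bag; for every edge, both endpoints lie together in some bag; and for every vertex, the bags containing it form a connected subtree. Here edge (5,0) lies in no bag, so the decomposition is invalid.

No — edge (5,0) lies in no bag.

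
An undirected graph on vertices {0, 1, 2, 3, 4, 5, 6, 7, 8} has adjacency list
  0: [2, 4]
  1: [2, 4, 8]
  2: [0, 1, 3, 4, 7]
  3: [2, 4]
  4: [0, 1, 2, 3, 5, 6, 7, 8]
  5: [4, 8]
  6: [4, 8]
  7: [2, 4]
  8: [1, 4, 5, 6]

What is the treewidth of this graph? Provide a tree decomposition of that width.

Treewidth 2.
One optimal decomposition is:
Bags: B1 = {4, 5, 8}  B2 = {1, 4, 8}  B3 = {1, 2, 4}  B4 = {0, 2, 4}  B5 = {2, 4, 7}  B6 = {2, 3, 4}  B7 = {4, 6, 8}
Tree: B1–B2, B2–B3, B3–B4, B3–B5, B4–B6, B1–B7

The largest bag has 3 vertices, giving width 2; this decomposition certifies tw(G) ≤ 2. For the lower bound, the 3 vertices {1, 4, 8} are pairwise adjacent, and any tree decomposition puts a clique entirely inside one bag — forcing width ≥ 2. Therefore the treewidth is 2.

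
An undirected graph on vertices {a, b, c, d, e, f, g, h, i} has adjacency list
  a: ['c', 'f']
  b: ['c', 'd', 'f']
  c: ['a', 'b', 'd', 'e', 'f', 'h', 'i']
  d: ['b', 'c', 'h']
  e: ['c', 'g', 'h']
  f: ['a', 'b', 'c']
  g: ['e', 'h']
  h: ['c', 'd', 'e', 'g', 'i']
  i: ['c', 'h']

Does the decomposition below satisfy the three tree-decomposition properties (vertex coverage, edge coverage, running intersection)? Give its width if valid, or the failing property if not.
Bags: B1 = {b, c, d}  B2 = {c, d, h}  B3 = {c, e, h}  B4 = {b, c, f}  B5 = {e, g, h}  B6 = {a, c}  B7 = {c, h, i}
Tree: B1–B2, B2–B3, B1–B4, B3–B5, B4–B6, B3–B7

A tree decomposition must satisfy three properties: every vertex lies in some bag; for every edge, both endpoints lie together in some bag; and for every vertex, the bags containing it form a connected subtree. Here edge (f,a) lies in no bag, so the decomposition is invalid.

No — edge (f,a) lies in no bag.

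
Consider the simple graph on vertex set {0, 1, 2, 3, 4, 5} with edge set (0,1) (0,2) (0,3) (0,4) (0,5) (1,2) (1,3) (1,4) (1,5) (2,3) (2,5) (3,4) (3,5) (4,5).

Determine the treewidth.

4

A width-4 tree decomposition is:
Bags: B1 = {0, 1, 3, 4, 5}  B2 = {0, 1, 2, 3, 5}
Tree: B1–B2
Every bag has size at most 5, so the width is 5 − 1 = 4 and tw(G) ≤ 4. Conversely, {0, 1, 2, 3, 5} is a clique of size 5, and the vertices of any clique must share a bag in every tree decomposition; so some bag has ≥ 5 vertices and tw(G) ≥ 4. Combining the bounds, tw(G) = 4.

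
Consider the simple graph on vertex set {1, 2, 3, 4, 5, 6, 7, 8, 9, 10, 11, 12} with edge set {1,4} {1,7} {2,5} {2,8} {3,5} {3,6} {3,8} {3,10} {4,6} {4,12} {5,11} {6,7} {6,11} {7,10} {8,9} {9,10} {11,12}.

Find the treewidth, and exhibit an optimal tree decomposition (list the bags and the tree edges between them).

Each bag holds 4 vertices, so the decomposition has width 3, which upper-bounds the treewidth. For the lower bound: the 4 vertex sets {1,4,12}, {11}, {6}, {3,5,7,10} are disjoint, each induces a connected subgraph, and every pair is joined by at least one edge of G. Contracting each set to a single vertex therefore yields K_{4} as a minor, and since treewidth is minor-monotone, tw(G) ≥ tw(K_{4}) = 3. The upper and lower bounds meet at 3, so that is the treewidth.

Treewidth 3.
One such decomposition:
Bags: B1 = {1, 4, 11, 12}  B2 = {1, 4, 6, 11}  B3 = {1, 6, 7, 11}  B4 = {5, 6, 7, 11}  B5 = {3, 5, 6, 7}  B6 = {3, 5, 7, 10}  B7 = {2, 3, 5, 10}  B8 = {2, 3, 8, 10}  B9 = {2, 8, 9, 10}
Tree: B1–B2, B2–B3, B3–B4, B4–B5, B5–B6, B6–B7, B7–B8, B8–B9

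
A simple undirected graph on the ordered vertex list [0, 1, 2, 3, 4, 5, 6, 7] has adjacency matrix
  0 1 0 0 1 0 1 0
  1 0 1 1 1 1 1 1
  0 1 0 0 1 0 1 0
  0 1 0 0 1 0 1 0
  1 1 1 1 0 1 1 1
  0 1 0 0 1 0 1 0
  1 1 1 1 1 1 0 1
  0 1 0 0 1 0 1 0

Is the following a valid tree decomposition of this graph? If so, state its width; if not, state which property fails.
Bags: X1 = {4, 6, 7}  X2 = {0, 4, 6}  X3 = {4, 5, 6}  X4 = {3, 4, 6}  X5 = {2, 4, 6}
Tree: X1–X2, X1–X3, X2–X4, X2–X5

No — vertex 1 appears in no bag.

A tree decomposition must satisfy three properties: every vertex lies in some bag; for every edge, both endpoints lie together in some bag; and for every vertex, the bags containing it form a connected subtree. Here vertex 1 appears in no bag, so the decomposition is invalid.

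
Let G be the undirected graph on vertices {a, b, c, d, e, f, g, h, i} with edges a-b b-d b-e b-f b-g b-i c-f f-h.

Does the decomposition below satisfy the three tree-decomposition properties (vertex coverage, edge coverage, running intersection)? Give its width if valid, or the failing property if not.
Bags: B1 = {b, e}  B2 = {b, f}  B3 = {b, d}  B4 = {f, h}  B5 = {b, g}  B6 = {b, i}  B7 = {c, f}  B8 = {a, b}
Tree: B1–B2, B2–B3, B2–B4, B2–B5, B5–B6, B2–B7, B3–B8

Yes; width 1.

Checking the three conditions: (i) the bags cover all of {a, b, c, d, e, f, g, h, i}; (ii) for each edge, some bag contains both endpoints; (iii) the bags containing any fixed vertex form a subtree. All hold, so the decomposition is valid with width 2 − 1 = 1.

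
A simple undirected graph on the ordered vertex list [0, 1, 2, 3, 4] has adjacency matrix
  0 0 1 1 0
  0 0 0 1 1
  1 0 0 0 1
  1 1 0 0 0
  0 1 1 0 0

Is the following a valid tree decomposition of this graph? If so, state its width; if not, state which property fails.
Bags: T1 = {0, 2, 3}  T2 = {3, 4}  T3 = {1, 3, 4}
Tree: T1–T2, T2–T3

A tree decomposition must satisfy three properties: every vertex lies in some bag; for every edge, both endpoints lie together in some bag; and for every vertex, the bags containing it form a connected subtree. Here edge (2,4) lies in no bag, so the decomposition is invalid.

No — edge (2,4) lies in no bag.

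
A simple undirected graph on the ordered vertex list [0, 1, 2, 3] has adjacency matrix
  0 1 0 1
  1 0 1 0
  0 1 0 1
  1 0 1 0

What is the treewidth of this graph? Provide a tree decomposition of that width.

Every bag has size at most 3, so the width is 3 − 1 = 2 and tw(G) ≤ 2. The edges 0–3–2–1–0 form a cycle, so G is not a tree and its treewidth is at least 2. The upper and lower bounds meet at 2, so that is the treewidth.

Treewidth 2.
One such decomposition:
Bags: B1 = {0, 2, 3}  B2 = {0, 1, 2}
Tree: B1–B2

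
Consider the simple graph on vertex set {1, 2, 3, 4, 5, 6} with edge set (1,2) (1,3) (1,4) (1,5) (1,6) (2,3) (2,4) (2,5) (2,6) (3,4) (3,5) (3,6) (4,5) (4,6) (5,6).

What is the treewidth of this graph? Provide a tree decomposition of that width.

Treewidth 5.
One such decomposition:
Bags: B1 = {1, 2, 3, 4, 5, 6}
Tree: (single bag)

A single bag containing all 6 vertices is trivially a valid decomposition of width 5. For the lower bound, the 6 vertices {1, 2, 3, 4, 5, 6} are pairwise adjacent, and any tree decomposition puts a clique entirely inside one bag — forcing width ≥ 5. Therefore the treewidth is 5.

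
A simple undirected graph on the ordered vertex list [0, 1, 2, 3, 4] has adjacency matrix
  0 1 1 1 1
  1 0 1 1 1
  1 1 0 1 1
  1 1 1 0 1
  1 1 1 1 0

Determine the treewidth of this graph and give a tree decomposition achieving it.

Treewidth 4.
One such decomposition:
Bags: B1 = {0, 1, 2, 3, 4}
Tree: (single bag)

With just one bag of size 5, the width is 5 − 1 = 4, so tw(G) ≤ 4. For the lower bound, the 5 vertices {0, 1, 2, 3, 4} are pairwise adjacent, and any tree decomposition puts a clique entirely inside one bag — forcing width ≥ 4. Therefore the treewidth is 4.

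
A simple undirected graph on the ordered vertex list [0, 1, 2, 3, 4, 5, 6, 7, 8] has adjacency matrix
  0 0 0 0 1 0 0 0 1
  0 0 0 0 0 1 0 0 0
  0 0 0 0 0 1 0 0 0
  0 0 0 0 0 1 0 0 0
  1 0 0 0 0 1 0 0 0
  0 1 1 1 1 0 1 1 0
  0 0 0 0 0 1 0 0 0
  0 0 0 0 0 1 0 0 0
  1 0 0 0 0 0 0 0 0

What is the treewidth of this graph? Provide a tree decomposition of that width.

Treewidth 1.
Bags: B1 = {3, 5}  B2 = {4, 5}  B3 = {0, 4}  B4 = {2, 5}  B5 = {5, 6}  B6 = {1, 5}  B7 = {5, 7}  B8 = {0, 8}
Tree: B1–B2, B2–B3, B1–B4, B4–B5, B2–B6, B6–B7, B3–B8

Each bag holds 2 vertices, so the decomposition has width 1, which upper-bounds the treewidth. Since G has at least one edge (e.g. 3–5), it is not an edgeless graph, so tw(G) ≥ 1. Therefore the treewidth is 1.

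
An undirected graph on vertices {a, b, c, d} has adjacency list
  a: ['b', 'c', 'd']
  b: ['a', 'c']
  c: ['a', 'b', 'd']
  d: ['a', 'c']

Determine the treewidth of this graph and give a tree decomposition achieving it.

Each bag holds 3 vertices, so the decomposition has width 2, which upper-bounds the treewidth. On the other hand G contains the 3-clique {a, c, d}. A clique must lie in a single bag of any decomposition, so no decomposition can have width below 2. Therefore the treewidth is 2.

Treewidth 2.
One such decomposition:
Bags: B1 = {a, c, d}  B2 = {a, b, c}
Tree: B1–B2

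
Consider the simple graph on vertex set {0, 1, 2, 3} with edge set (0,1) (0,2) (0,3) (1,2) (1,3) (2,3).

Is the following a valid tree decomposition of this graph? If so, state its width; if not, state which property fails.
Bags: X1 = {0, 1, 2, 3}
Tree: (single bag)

Checking the three conditions: (i) the bags cover all of {0, 1, 2, 3}; (ii) for each edge, some bag contains both endpoints; (iii) the bags containing any fixed vertex form a subtree. All hold, so the decomposition is valid with width 4 − 1 = 3.

Yes; width 3.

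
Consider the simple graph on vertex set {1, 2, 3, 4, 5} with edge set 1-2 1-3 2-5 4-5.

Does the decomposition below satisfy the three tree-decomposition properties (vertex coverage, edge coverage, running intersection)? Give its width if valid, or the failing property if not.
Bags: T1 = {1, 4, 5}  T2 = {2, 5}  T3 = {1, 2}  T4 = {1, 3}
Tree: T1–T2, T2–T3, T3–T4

No — bags containing vertex 1 are not connected in the tree.

A tree decomposition must satisfy three properties: every vertex lies in some bag; for every edge, both endpoints lie together in some bag; and for every vertex, the bags containing it form a connected subtree. Here bags containing vertex 1 are not connected in the tree, so the decomposition is invalid.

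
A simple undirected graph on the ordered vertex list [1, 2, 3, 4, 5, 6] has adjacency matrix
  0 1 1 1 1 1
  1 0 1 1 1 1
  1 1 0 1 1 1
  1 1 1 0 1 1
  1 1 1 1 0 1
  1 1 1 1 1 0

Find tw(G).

A width-5 tree decomposition is:
Bags: B1 = {1, 2, 3, 4, 5, 6}
Tree: (single bag)
With just one bag of size 6, the width is 6 − 1 = 5, so tw(G) ≤ 5. For the lower bound, the 6 vertices {1, 2, 3, 4, 5, 6} are pairwise adjacent, and any tree decomposition puts a clique entirely inside one bag — forcing width ≥ 5. The upper and lower bounds meet at 5, so that is the treewidth.

5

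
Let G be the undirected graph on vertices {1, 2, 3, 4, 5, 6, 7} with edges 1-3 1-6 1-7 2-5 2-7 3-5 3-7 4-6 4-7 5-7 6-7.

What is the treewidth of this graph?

2

A width-2 tree decomposition is:
Bags: B1 = {3, 5, 7}  B2 = {1, 3, 7}  B3 = {2, 5, 7}  B4 = {1, 6, 7}  B5 = {4, 6, 7}
Tree: B1–B2, B1–B3, B2–B4, B4–B5
The largest bag has 3 vertices, giving width 2; this decomposition certifies tw(G) ≤ 2. For the lower bound, the 3 vertices {1, 3, 7} are pairwise adjacent, and any tree decomposition puts a clique entirely inside one bag — forcing width ≥ 2. Combining the bounds, tw(G) = 2.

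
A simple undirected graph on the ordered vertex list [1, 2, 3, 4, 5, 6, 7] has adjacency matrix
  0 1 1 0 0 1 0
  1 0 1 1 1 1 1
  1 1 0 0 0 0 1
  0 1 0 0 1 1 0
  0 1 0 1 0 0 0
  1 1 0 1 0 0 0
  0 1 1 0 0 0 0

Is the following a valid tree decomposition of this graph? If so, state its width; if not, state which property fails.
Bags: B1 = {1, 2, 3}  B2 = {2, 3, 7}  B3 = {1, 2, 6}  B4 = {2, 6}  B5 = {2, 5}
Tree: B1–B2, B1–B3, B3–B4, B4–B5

No — vertex 4 appears in no bag.

A tree decomposition must satisfy three properties: every vertex lies in some bag; for every edge, both endpoints lie together in some bag; and for every vertex, the bags containing it form a connected subtree. Here vertex 4 appears in no bag, so the decomposition is invalid.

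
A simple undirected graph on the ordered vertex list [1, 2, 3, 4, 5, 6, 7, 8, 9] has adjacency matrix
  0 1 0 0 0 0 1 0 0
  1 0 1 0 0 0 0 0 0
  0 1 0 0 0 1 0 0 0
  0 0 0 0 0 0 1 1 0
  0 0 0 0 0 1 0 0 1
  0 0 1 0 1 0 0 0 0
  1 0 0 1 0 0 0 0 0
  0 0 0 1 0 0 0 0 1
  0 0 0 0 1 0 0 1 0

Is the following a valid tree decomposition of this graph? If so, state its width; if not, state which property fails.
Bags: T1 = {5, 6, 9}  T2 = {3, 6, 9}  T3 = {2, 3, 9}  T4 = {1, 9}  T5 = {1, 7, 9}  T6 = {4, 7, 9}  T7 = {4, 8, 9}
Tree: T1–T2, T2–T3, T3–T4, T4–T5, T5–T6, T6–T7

A tree decomposition must satisfy three properties: every vertex lies in some bag; for every edge, both endpoints lie together in some bag; and for every vertex, the bags containing it form a connected subtree. Here edge (2,1) lies in no bag, so the decomposition is invalid.

No — edge (2,1) lies in no bag.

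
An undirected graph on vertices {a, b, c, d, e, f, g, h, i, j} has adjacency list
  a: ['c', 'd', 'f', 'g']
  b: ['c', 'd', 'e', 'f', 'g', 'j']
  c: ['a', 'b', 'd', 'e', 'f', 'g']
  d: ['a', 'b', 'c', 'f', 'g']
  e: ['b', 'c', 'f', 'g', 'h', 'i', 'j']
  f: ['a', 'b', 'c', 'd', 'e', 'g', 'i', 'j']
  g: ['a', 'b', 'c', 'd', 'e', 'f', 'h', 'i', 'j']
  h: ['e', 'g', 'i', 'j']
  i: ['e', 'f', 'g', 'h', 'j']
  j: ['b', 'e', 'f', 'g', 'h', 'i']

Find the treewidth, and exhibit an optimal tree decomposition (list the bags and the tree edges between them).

Each bag holds 5 vertices, so the decomposition has width 4, which upper-bounds the treewidth. On the other hand G contains the 5-clique {e, g, h, i, j}. A clique must lie in a single bag of any decomposition, so no decomposition can have width below 4. Combining the bounds, tw(G) = 4.

Treewidth 4.
Bags: B1 = {b, c, e, f, g}  B2 = {b, e, f, g, j}  B3 = {e, f, g, i, j}  B4 = {e, g, h, i, j}  B5 = {b, c, d, f, g}  B6 = {a, c, d, f, g}
Tree: B1–B2, B2–B3, B3–B4, B1–B5, B5–B6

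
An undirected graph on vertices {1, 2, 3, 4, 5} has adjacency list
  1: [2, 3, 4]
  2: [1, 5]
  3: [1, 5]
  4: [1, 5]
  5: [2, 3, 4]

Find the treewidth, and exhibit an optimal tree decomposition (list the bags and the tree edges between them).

Treewidth 2.
One optimal decomposition is:
Bags: B1 = {1, 2, 5}  B2 = {1, 3, 5}  B3 = {1, 4, 5}
Tree: B1–B2, B2–B3

Each bag holds 3 vertices, so the decomposition has width 2, which upper-bounds the treewidth. For the lower bound, G contains the cycle 2–5–3–1–2, so G is not a forest; only forests have treewidth ≤ 1, hence tw(G) ≥ 2. Therefore the treewidth is 2.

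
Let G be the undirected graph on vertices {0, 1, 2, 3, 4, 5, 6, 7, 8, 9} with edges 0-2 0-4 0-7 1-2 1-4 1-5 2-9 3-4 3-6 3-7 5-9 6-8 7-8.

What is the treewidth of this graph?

2

A width-2 tree decomposition is:
Bags: B1 = {6, 7, 8}  B2 = {3, 6, 7}  B3 = {0, 3, 7}  B4 = {0, 3, 4}  B5 = {0, 2, 4}  B6 = {1, 2, 4}  B7 = {1, 2, 9}  B8 = {1, 5, 9}
Tree: B1–B2, B2–B3, B3–B4, B4–B5, B5–B6, B6–B7, B7–B8
Every bag has size at most 3, so the width is 3 − 1 = 2 and tw(G) ≤ 2. The edges 8–6–3–7–8 form a cycle, so G is not a tree and its treewidth is at least 2. The upper and lower bounds meet at 2, so that is the treewidth.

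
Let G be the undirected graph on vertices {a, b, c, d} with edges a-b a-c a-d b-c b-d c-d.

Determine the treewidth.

3

A width-3 tree decomposition is:
Bags: B1 = {a, b, c, d}
Tree: (single bag)
A single bag containing all 4 vertices is trivially a valid decomposition of width 3. On the other hand G contains the 4-clique {a, b, c, d}. A clique must lie in a single bag of any decomposition, so no decomposition can have width below 3. Hence tw(G) = 3 exactly.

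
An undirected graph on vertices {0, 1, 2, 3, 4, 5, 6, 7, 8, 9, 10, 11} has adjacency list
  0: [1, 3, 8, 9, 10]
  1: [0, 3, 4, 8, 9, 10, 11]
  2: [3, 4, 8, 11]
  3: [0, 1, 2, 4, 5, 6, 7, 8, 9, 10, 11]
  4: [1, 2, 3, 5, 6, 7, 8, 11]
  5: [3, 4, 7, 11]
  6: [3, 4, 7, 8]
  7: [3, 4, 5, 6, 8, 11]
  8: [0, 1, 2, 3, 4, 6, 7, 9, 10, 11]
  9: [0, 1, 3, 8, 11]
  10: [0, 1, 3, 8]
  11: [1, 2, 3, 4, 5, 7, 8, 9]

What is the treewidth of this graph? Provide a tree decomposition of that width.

The largest bag has 5 vertices, giving width 4; this decomposition certifies tw(G) ≤ 4. On the other hand G contains the 5-clique {0, 1, 3, 8, 9}. A clique must lie in a single bag of any decomposition, so no decomposition can have width below 4. Therefore the treewidth is 4.

Treewidth 4.
Bags: B1 = {1, 3, 4, 8, 11}  B2 = {3, 4, 7, 8, 11}  B3 = {3, 4, 5, 7, 11}  B4 = {2, 3, 4, 8, 11}  B5 = {1, 3, 8, 9, 11}  B6 = {0, 1, 3, 8, 9}  B7 = {0, 1, 3, 8, 10}  B8 = {3, 4, 6, 7, 8}
Tree: B1–B2, B2–B3, B2–B4, B1–B5, B5–B6, B6–B7, B2–B8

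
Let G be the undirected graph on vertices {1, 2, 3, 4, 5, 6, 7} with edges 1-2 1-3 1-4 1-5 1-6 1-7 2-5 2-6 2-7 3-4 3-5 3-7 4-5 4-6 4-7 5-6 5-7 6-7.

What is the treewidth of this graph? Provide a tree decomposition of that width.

Treewidth 4.
One such decomposition:
Bags: B1 = {1, 3, 4, 5, 7}  B2 = {1, 4, 5, 6, 7}  B3 = {1, 2, 5, 6, 7}
Tree: B1–B2, B2–B3

The largest bag has 5 vertices, giving width 4; this decomposition certifies tw(G) ≤ 4. On the other hand G contains the 5-clique {1, 2, 5, 6, 7}. A clique must lie in a single bag of any decomposition, so no decomposition can have width below 4. Combining the bounds, tw(G) = 4.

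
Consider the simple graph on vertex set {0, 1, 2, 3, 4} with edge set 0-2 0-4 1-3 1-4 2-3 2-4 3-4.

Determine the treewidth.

2

A width-2 tree decomposition is:
Bags: B1 = {2, 3, 4}  B2 = {1, 3, 4}  B3 = {0, 2, 4}
Tree: B1–B2, B1–B3
The largest bag has 3 vertices, giving width 2; this decomposition certifies tw(G) ≤ 2. Conversely, {1, 3, 4} is a clique of size 3, and the vertices of any clique must share a bag in every tree decomposition; so some bag has ≥ 3 vertices and tw(G) ≥ 2. Combining the bounds, tw(G) = 2.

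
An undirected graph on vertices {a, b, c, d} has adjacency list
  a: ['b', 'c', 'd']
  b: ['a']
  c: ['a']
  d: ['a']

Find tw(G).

A width-1 tree decomposition is:
Bags: B1 = {a, c}  B2 = {a, d}  B3 = {a, b}
Tree: B1–B2, B1–B3
The largest bag has 2 vertices, giving width 1; this decomposition certifies tw(G) ≤ 1. G has an edge, so its treewidth is at least 1. The upper and lower bounds meet at 1, so that is the treewidth.

1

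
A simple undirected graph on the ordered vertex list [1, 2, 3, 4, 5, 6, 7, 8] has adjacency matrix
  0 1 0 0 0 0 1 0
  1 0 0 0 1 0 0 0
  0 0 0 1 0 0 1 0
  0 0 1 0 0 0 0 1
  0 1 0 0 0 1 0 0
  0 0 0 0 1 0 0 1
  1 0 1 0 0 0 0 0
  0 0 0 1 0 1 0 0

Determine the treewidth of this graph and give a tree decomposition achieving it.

Treewidth 2.
Bags: B1 = {4, 6, 8}  B2 = {4, 5, 6}  B3 = {2, 4, 5}  B4 = {1, 2, 4}  B5 = {1, 4, 7}  B6 = {3, 4, 7}
Tree: B1–B2, B2–B3, B3–B4, B4–B5, B5–B6

Each bag holds 3 vertices, so the decomposition has width 2, which upper-bounds the treewidth. For the lower bound, G contains the cycle 4–8–6–5–2–1–7–3–4, so G is not a forest; only forests have treewidth ≤ 1, hence tw(G) ≥ 2. Therefore the treewidth is 2.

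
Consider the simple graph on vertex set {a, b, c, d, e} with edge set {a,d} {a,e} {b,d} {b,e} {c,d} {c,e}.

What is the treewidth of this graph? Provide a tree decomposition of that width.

Treewidth 2.
One such decomposition:
Bags: B1 = {a, d, e}  B2 = {b, d, e}  B3 = {c, d, e}
Tree: B1–B2, B2–B3

Each bag holds 3 vertices, so the decomposition has width 2, which upper-bounds the treewidth. The edges a–d–b–e–a form a cycle, so G is not a tree and its treewidth is at least 2. The upper and lower bounds meet at 2, so that is the treewidth.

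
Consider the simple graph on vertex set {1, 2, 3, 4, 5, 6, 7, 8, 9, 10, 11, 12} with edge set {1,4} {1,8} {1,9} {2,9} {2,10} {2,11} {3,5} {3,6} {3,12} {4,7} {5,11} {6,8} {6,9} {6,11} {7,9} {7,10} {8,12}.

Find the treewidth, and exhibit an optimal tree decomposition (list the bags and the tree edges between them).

Treewidth 3.
One optimal decomposition is:
Bags: B1 = {2, 4, 7, 10}  B2 = {2, 4, 7, 9}  B3 = {1, 2, 4, 9}  B4 = {1, 2, 9, 11}  B5 = {1, 6, 9, 11}  B6 = {1, 6, 8, 11}  B7 = {5, 6, 8, 11}  B8 = {3, 5, 6, 8}  B9 = {3, 5, 8, 12}
Tree: B1–B2, B2–B3, B3–B4, B4–B5, B5–B6, B6–B7, B7–B8, B8–B9

The largest bag has 4 vertices, giving width 3; this decomposition certifies tw(G) ≤ 3. For the lower bound: the 4 vertex sets {4,7,10}, {2}, {9}, {1,6,8,11} are disjoint, each induces a connected subgraph, and every pair is joined by at least one edge of G. Contracting each set to a single vertex therefore yields K_{4} as a minor, and since treewidth is minor-monotone, tw(G) ≥ tw(K_{4}) = 3. The upper and lower bounds meet at 3, so that is the treewidth.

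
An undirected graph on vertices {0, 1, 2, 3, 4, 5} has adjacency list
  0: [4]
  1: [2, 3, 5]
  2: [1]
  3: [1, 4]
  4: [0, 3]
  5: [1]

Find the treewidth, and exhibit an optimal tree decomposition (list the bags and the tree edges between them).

Treewidth 1.
One such decomposition:
Bags: B1 = {1, 3}  B2 = {3, 4}  B3 = {1, 2}  B4 = {0, 4}  B5 = {1, 5}
Tree: B1–B2, B1–B3, B2–B4, B1–B5

The largest bag has 2 vertices, giving width 1; this decomposition certifies tw(G) ≤ 1. Any graph with an edge has treewidth ≥ 1, and G has the edge 3–1. Hence tw(G) = 1 exactly.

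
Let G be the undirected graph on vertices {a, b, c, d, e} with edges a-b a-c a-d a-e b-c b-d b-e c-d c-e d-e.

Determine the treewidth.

4

A width-4 tree decomposition is:
Bags: B1 = {a, b, c, d, e}
Tree: (single bag)
A single bag containing all 5 vertices is trivially a valid decomposition of width 4. For the lower bound, the 5 vertices {a, b, c, d, e} are pairwise adjacent, and any tree decomposition puts a clique entirely inside one bag — forcing width ≥ 4. Therefore the treewidth is 4.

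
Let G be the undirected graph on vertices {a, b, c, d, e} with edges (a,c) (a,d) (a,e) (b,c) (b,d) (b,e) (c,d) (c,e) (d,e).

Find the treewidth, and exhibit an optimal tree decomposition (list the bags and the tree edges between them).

Treewidth 3.
One optimal decomposition is:
Bags: B1 = {b, c, d, e}  B2 = {a, c, d, e}
Tree: B1–B2

Every bag has size at most 4, so the width is 4 − 1 = 3 and tw(G) ≤ 3. For the lower bound, the 4 vertices {a, c, d, e} are pairwise adjacent, and any tree decomposition puts a clique entirely inside one bag — forcing width ≥ 3. The upper and lower bounds meet at 3, so that is the treewidth.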